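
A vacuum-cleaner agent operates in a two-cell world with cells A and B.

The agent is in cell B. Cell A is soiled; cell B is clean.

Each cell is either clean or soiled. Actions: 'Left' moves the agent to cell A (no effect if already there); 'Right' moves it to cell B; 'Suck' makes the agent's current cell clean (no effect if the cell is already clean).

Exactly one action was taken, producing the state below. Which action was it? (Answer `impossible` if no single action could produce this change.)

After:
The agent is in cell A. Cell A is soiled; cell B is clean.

Left

try  Left: <A|soiled|clean>  ← match
try Right: <B|soiled|clean>
try  Suck: <B|soiled|clean>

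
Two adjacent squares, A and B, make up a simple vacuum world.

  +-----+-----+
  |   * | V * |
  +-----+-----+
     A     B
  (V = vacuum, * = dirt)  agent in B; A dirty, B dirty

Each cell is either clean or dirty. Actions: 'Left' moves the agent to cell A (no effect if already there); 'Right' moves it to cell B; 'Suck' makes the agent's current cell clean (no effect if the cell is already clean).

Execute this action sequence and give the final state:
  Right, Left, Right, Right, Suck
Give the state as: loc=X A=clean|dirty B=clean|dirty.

t=1 Right ⇒ loc=B A=dirty B=dirty
t=2 Left ⇒ loc=A A=dirty B=dirty
t=3 Right ⇒ loc=B A=dirty B=dirty
t=4 Right ⇒ loc=B A=dirty B=dirty
t=5 Suck ⇒ loc=B A=dirty B=clean

loc=B A=dirty B=clean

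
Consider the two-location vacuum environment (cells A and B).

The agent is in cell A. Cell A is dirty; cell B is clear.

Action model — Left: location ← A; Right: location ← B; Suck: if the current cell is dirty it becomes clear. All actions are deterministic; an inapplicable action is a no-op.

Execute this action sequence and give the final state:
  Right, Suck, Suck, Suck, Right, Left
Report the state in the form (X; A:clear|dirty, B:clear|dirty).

[1] after Right: (B; A:dirty, B:clear)
[2] after Suck: (B; A:dirty, B:clear)
[3] after Suck: (B; A:dirty, B:clear)
[4] after Suck: (B; A:dirty, B:clear)
[5] after Right: (B; A:dirty, B:clear)
[6] after Left: (A; A:dirty, B:clear)

(A; A:dirty, B:clear)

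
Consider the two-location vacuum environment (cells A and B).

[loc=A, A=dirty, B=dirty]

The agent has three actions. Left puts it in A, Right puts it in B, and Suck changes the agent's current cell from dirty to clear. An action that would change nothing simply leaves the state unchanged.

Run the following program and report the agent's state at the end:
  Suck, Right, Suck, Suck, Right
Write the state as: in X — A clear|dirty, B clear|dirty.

1) do Suck; now in A — A clear, B dirty
2) do Right; now in B — A clear, B dirty
3) do Suck; now in B — A clear, B clear
4) do Suck; now in B — A clear, B clear
5) do Right; now in B — A clear, B clear

in B — A clear, B clear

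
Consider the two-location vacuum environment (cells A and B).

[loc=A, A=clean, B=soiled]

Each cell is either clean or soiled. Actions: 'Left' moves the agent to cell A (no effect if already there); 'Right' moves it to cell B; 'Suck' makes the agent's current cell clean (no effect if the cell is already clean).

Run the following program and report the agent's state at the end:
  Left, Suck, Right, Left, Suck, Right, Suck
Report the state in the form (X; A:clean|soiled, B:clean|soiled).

1) do Left; now (A; A:clean, B:soiled)
2) do Suck; now (A; A:clean, B:soiled)
3) do Right; now (B; A:clean, B:soiled)
4) do Left; now (A; A:clean, B:soiled)
5) do Suck; now (A; A:clean, B:soiled)
6) do Right; now (B; A:clean, B:soiled)
7) do Suck; now (B; A:clean, B:clean)

(B; A:clean, B:clean)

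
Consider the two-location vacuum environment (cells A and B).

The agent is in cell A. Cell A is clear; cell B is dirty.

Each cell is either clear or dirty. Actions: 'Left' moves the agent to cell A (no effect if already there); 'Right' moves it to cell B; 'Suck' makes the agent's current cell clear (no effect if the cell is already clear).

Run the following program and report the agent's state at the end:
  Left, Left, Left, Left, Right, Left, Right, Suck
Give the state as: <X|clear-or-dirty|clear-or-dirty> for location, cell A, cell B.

<B|clear|clear>

1) do Left; now <A|clear|dirty>
2) do Left; now <A|clear|dirty>
3) do Left; now <A|clear|dirty>
4) do Left; now <A|clear|dirty>
5) do Right; now <B|clear|dirty>
6) do Left; now <A|clear|dirty>
7) do Right; now <B|clear|dirty>
8) do Suck; now <B|clear|clear>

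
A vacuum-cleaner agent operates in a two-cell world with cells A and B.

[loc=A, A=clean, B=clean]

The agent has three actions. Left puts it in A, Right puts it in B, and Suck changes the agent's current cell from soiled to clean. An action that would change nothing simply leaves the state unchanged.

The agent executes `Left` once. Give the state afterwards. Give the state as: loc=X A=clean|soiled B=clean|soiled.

loc=A A=clean B=clean

start: loc=A A=clean B=clean
1. Left → loc=A A=clean B=clean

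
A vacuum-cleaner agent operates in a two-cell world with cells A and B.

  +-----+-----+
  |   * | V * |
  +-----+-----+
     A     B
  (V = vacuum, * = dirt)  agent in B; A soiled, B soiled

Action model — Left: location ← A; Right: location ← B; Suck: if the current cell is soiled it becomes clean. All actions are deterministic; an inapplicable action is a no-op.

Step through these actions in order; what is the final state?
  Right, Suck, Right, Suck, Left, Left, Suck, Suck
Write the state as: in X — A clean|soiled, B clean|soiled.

Right (#1): in B — A soiled, B soiled
Suck (#2): in B — A soiled, B clean
Right (#3): in B — A soiled, B clean
Suck (#4): in B — A soiled, B clean
Left (#5): in A — A soiled, B clean
Left (#6): in A — A soiled, B clean
Suck (#7): in A — A clean, B clean
Suck (#8): in A — A clean, B clean

in A — A clean, B clean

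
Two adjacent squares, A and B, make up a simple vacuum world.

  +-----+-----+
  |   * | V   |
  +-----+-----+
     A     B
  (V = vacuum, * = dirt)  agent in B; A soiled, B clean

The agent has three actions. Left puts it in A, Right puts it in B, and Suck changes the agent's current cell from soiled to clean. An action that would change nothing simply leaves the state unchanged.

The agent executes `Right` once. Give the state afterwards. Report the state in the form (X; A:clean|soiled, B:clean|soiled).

(B; A:soiled, B:clean)

start: (B; A:soiled, B:clean)
1) do Right; now (B; A:soiled, B:clean)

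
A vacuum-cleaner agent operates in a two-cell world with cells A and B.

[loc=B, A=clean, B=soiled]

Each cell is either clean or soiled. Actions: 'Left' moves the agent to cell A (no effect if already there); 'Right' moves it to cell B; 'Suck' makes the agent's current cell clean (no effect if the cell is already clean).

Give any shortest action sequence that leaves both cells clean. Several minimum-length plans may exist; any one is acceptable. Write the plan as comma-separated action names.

[1] after Suck: in B — A clean, B clean
min 1: B is soiled, one Suck

Suck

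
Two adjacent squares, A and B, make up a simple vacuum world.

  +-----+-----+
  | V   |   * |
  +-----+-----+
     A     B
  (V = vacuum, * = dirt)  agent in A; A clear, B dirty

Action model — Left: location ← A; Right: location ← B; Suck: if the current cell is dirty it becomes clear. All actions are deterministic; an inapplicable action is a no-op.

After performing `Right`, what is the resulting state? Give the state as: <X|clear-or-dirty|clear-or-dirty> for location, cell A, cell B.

start: <A|clear|dirty>
1) do Right; now <B|clear|dirty>

<B|clear|dirty>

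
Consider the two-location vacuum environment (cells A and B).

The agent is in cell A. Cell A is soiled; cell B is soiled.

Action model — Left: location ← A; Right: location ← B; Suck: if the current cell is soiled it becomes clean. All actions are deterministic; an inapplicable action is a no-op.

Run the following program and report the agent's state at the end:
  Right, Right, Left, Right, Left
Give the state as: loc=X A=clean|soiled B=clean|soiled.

loc=A A=soiled B=soiled

1) do Right; now loc=B A=soiled B=soiled
2) do Right; now loc=B A=soiled B=soiled
3) do Left; now loc=A A=soiled B=soiled
4) do Right; now loc=B A=soiled B=soiled
5) do Left; now loc=A A=soiled B=soiled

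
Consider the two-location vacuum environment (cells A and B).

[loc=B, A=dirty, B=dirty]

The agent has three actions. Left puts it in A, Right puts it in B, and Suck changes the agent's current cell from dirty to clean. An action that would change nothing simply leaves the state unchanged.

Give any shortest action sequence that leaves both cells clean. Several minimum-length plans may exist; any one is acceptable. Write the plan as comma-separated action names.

Suck, Left, Suck

t=1 Suck ⇒ loc=B A=dirty B=clean
t=2 Left ⇒ loc=A A=dirty B=clean
t=3 Suck ⇒ loc=A A=clean B=clean
min 3: Suck B + move + Suck A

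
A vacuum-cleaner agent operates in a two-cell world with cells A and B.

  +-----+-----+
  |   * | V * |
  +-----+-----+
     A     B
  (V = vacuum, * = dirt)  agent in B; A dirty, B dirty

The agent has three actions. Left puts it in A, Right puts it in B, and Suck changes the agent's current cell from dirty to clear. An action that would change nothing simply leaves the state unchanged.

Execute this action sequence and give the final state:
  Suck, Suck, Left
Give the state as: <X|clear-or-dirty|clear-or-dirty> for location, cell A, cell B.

<A|dirty|clear>

1) do Suck; now <B|dirty|clear>
2) do Suck; now <B|dirty|clear>
3) do Left; now <A|dirty|clear>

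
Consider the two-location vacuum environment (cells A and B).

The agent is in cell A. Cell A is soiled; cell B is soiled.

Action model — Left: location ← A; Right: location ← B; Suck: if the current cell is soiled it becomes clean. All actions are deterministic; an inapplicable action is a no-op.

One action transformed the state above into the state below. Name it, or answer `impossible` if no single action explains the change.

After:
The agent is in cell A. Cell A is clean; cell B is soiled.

Suck

try  Left: <A|soiled|soiled>
try Right: <B|soiled|soiled>
try  Suck: <A|clean|soiled>  ← match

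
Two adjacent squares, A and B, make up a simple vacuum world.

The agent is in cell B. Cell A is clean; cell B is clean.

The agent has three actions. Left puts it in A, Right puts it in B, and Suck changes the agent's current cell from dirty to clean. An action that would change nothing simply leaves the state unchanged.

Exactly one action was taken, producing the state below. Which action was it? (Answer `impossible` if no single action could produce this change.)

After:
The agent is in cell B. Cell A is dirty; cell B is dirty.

impossible

try  Left: (A; A:clean, B:clean)
try Right: (B; A:clean, B:clean)
try  Suck: (B; A:clean, B:clean)
no single action produces the after-state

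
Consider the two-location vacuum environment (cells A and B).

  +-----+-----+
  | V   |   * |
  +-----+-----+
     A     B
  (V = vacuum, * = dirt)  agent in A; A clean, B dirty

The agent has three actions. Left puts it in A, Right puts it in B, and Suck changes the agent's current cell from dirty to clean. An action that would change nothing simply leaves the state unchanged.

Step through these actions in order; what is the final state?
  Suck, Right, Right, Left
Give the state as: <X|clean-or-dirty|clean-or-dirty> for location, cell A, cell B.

step 1/4 (Suck): <A|clean|dirty>
step 2/4 (Right): <B|clean|dirty>
step 3/4 (Right): <B|clean|dirty>
step 4/4 (Left): <A|clean|dirty>

<A|clean|dirty>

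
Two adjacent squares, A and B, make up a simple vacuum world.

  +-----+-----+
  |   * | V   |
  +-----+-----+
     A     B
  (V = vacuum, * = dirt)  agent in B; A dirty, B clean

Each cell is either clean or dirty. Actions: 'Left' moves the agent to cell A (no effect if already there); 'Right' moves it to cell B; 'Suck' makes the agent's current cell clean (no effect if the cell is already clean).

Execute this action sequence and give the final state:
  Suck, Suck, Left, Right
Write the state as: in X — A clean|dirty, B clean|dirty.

in B — A dirty, B clean

t=1 Suck ⇒ in B — A dirty, B clean
t=2 Suck ⇒ in B — A dirty, B clean
t=3 Left ⇒ in A — A dirty, B clean
t=4 Right ⇒ in B — A dirty, B clean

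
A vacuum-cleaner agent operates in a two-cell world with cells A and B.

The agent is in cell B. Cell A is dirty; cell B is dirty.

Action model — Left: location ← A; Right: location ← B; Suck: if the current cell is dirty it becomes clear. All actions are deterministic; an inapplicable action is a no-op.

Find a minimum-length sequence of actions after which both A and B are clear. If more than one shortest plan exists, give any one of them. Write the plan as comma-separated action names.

step 1/3 (Suck): <B|dirty|clear>
step 2/3 (Left): <A|dirty|clear>
step 3/3 (Suck): <A|clear|clear>
min 3: Suck B + move + Suck A

Suck, Left, Suck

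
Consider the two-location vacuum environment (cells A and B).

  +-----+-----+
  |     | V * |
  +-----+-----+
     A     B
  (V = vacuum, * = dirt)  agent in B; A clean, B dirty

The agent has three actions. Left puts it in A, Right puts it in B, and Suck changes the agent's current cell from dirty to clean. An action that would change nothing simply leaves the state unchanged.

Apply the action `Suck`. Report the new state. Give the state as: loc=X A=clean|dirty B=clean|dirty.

start: loc=B A=clean B=dirty
[1] after Suck: loc=B A=clean B=clean

loc=B A=clean B=clean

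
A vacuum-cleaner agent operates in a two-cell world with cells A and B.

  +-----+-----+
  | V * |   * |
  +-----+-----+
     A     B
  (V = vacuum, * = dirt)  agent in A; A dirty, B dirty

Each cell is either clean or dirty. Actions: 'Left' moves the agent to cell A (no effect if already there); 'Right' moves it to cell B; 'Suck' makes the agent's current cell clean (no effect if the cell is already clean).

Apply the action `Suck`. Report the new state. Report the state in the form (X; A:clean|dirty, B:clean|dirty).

start: (A; A:dirty, B:dirty)
t=1 Suck ⇒ (A; A:clean, B:dirty)

(A; A:clean, B:dirty)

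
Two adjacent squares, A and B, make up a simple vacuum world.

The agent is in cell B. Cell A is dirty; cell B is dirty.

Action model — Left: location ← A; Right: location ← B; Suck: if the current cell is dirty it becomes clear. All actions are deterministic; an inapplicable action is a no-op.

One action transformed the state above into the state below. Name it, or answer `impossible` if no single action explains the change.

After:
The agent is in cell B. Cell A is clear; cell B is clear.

try  Left: in A — A dirty, B dirty
try Right: in B — A dirty, B dirty
try  Suck: in B — A dirty, B clear
no single action produces the after-state

impossible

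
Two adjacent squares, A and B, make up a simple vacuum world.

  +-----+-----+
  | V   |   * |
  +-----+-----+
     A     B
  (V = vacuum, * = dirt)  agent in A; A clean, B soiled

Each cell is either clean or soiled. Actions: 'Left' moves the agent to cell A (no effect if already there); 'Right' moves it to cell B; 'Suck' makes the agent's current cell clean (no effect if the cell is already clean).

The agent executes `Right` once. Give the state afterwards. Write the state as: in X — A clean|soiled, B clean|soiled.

in B — A clean, B soiled

start: in A — A clean, B soiled
1. Right → in B — A clean, B soiled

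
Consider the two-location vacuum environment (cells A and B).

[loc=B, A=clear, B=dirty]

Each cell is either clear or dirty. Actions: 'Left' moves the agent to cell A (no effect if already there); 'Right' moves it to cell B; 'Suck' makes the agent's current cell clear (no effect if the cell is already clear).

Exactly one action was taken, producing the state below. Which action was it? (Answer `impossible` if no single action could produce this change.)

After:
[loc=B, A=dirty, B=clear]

impossible

try  Left: (A; A:clear, B:dirty)
try Right: (B; A:clear, B:dirty)
try  Suck: (B; A:clear, B:clear)
no single action produces the after-state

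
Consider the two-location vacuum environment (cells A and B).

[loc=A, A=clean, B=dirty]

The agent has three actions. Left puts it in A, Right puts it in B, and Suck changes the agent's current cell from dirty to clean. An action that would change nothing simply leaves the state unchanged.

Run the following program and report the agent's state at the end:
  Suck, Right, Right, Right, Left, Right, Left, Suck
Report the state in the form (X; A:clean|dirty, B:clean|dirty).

(A; A:clean, B:dirty)

step 1/8 (Suck): (A; A:clean, B:dirty)
step 2/8 (Right): (B; A:clean, B:dirty)
step 3/8 (Right): (B; A:clean, B:dirty)
step 4/8 (Right): (B; A:clean, B:dirty)
step 5/8 (Left): (A; A:clean, B:dirty)
step 6/8 (Right): (B; A:clean, B:dirty)
step 7/8 (Left): (A; A:clean, B:dirty)
step 8/8 (Suck): (A; A:clean, B:dirty)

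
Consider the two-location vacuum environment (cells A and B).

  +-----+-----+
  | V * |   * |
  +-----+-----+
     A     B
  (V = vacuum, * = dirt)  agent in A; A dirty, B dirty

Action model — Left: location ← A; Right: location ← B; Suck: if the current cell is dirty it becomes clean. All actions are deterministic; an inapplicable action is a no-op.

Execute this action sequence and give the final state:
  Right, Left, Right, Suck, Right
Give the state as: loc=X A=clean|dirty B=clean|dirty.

[1] after Right: loc=B A=dirty B=dirty
[2] after Left: loc=A A=dirty B=dirty
[3] after Right: loc=B A=dirty B=dirty
[4] after Suck: loc=B A=dirty B=clean
[5] after Right: loc=B A=dirty B=clean

loc=B A=dirty B=clean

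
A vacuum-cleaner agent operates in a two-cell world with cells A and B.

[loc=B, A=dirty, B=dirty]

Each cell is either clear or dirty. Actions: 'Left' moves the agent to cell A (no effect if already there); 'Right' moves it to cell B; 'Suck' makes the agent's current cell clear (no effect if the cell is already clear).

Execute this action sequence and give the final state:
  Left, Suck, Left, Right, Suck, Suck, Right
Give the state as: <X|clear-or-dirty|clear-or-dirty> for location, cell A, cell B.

<B|clear|clear>

t=1 Left ⇒ <A|dirty|dirty>
t=2 Suck ⇒ <A|clear|dirty>
t=3 Left ⇒ <A|clear|dirty>
t=4 Right ⇒ <B|clear|dirty>
t=5 Suck ⇒ <B|clear|clear>
t=6 Suck ⇒ <B|clear|clear>
t=7 Right ⇒ <B|clear|clear>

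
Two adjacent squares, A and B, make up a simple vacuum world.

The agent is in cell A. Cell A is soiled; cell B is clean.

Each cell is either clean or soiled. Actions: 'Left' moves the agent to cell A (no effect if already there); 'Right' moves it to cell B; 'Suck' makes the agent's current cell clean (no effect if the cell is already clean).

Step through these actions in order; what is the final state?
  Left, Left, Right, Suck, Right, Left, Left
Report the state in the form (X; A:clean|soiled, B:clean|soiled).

step 1/7 (Left): (A; A:soiled, B:clean)
step 2/7 (Left): (A; A:soiled, B:clean)
step 3/7 (Right): (B; A:soiled, B:clean)
step 4/7 (Suck): (B; A:soiled, B:clean)
step 5/7 (Right): (B; A:soiled, B:clean)
step 6/7 (Left): (A; A:soiled, B:clean)
step 7/7 (Left): (A; A:soiled, B:clean)

(A; A:soiled, B:clean)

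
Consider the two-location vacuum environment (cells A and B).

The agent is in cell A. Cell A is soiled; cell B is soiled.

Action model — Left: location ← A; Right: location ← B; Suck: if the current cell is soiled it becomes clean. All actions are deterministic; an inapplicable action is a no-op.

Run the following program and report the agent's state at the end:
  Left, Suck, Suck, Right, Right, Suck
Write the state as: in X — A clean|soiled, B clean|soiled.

in B — A clean, B clean

Left (#1): in A — A soiled, B soiled
Suck (#2): in A — A clean, B soiled
Suck (#3): in A — A clean, B soiled
Right (#4): in B — A clean, B soiled
Right (#5): in B — A clean, B soiled
Suck (#6): in B — A clean, B clean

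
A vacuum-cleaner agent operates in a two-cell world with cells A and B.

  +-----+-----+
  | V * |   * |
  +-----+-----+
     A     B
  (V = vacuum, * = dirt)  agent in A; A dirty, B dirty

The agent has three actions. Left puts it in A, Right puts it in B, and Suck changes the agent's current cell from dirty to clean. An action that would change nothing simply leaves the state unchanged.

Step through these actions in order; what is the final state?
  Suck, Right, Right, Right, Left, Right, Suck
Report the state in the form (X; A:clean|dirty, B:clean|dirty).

[1] after Suck: (A; A:clean, B:dirty)
[2] after Right: (B; A:clean, B:dirty)
[3] after Right: (B; A:clean, B:dirty)
[4] after Right: (B; A:clean, B:dirty)
[5] after Left: (A; A:clean, B:dirty)
[6] after Right: (B; A:clean, B:dirty)
[7] after Suck: (B; A:clean, B:clean)

(B; A:clean, B:clean)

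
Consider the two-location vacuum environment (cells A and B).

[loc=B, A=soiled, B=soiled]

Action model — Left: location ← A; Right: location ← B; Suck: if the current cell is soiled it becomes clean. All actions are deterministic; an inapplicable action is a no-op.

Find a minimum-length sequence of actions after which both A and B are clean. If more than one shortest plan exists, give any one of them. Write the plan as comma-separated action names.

Suck, Left, Suck

Suck (#1): <B|soiled|clean>
Left (#2): <A|soiled|clean>
Suck (#3): <A|clean|clean>
min 3: Suck B + move + Suck A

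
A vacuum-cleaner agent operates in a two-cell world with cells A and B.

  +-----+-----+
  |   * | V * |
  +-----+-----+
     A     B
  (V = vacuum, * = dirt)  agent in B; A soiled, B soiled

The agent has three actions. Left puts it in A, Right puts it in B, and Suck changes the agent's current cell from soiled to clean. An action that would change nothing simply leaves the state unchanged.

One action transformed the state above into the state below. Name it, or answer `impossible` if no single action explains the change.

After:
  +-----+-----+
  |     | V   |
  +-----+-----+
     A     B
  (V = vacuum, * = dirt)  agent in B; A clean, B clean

impossible

try  Left: in A — A soiled, B soiled
try Right: in B — A soiled, B soiled
try  Suck: in B — A soiled, B clean
no single action produces the after-state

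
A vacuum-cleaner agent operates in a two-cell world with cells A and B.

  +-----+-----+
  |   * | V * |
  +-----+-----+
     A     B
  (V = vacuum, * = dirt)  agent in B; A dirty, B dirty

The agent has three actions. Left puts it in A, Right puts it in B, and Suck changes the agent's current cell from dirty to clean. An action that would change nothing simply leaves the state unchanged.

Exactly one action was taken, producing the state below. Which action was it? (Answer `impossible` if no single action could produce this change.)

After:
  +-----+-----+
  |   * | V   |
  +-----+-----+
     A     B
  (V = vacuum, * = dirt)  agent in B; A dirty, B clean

try  Left: <A|dirty|dirty>
try Right: <B|dirty|dirty>
try  Suck: <B|dirty|clean>  ← match

Suck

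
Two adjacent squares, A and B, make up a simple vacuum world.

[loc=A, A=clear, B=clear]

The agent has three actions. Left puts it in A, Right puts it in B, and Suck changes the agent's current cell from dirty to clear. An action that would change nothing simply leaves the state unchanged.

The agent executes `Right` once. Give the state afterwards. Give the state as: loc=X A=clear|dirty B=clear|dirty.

loc=B A=clear B=clear

start: loc=A A=clear B=clear
step 1/1 (Right): loc=B A=clear B=clear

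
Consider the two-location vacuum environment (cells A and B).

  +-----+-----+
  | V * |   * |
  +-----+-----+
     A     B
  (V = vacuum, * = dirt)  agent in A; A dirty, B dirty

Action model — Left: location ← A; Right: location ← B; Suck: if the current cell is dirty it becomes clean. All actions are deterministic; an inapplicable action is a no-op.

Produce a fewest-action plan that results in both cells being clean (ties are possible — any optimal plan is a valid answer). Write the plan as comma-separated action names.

Suck, Right, Suck

[1] after Suck: loc=A A=clean B=dirty
[2] after Right: loc=B A=clean B=dirty
[3] after Suck: loc=B A=clean B=clean
min 3: Suck A + move + Suck B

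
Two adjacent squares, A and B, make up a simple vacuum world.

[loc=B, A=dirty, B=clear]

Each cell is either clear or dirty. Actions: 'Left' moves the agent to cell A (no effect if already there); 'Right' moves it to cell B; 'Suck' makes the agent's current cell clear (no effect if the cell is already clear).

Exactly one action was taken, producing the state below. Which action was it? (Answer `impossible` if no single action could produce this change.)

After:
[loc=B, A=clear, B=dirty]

impossible

try  Left: <A|dirty|clear>
try Right: <B|dirty|clear>
try  Suck: <B|dirty|clear>
no single action produces the after-state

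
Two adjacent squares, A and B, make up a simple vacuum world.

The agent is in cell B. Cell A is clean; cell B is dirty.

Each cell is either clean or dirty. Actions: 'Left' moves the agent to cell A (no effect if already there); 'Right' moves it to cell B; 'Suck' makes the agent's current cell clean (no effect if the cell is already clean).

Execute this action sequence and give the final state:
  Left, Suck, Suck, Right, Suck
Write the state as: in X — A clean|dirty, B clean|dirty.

in B — A clean, B clean

Left (#1): in A — A clean, B dirty
Suck (#2): in A — A clean, B dirty
Suck (#3): in A — A clean, B dirty
Right (#4): in B — A clean, B dirty
Suck (#5): in B — A clean, B clean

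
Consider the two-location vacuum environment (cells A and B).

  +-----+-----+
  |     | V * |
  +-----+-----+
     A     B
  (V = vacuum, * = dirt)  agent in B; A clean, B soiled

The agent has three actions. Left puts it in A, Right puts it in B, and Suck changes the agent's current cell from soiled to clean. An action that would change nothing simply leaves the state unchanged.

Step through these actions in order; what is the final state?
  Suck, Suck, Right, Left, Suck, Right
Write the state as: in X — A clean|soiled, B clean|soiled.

t=1 Suck ⇒ in B — A clean, B clean
t=2 Suck ⇒ in B — A clean, B clean
t=3 Right ⇒ in B — A clean, B clean
t=4 Left ⇒ in A — A clean, B clean
t=5 Suck ⇒ in A — A clean, B clean
t=6 Right ⇒ in B — A clean, B clean

in B — A clean, B clean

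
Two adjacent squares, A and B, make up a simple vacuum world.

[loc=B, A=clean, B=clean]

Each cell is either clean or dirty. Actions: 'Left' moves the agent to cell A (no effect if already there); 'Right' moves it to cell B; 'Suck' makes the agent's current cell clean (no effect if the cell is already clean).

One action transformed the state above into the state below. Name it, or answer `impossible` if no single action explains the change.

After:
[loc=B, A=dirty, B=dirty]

try  Left: <A|clean|clean>
try Right: <B|clean|clean>
try  Suck: <B|clean|clean>
no single action produces the after-state

impossible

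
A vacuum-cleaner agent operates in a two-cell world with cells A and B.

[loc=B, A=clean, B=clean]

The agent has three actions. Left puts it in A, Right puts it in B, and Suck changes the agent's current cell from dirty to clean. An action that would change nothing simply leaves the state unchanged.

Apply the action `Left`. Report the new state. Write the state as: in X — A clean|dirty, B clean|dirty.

in A — A clean, B clean

start: in B — A clean, B clean
[1] after Left: in A — A clean, B clean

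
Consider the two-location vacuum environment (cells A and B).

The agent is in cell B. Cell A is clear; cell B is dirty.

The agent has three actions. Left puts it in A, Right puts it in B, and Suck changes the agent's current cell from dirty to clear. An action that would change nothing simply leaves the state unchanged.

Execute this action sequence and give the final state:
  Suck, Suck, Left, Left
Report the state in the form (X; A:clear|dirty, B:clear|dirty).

step 1/4 (Suck): (B; A:clear, B:clear)
step 2/4 (Suck): (B; A:clear, B:clear)
step 3/4 (Left): (A; A:clear, B:clear)
step 4/4 (Left): (A; A:clear, B:clear)

(A; A:clear, B:clear)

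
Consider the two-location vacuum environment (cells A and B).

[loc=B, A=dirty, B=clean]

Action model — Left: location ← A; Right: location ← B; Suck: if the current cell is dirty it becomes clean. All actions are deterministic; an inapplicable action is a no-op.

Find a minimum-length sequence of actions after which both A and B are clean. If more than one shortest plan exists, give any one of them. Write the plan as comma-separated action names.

t=1 Left ⇒ loc=A A=dirty B=clean
t=2 Suck ⇒ loc=A A=clean B=clean
min 2: go A then Suck

Left, Suck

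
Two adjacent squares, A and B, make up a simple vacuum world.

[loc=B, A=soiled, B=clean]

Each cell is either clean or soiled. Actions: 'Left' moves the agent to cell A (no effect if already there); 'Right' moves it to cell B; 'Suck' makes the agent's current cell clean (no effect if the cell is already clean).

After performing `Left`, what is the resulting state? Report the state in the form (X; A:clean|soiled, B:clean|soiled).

(A; A:soiled, B:clean)

start: (B; A:soiled, B:clean)
Left (#1): (A; A:soiled, B:clean)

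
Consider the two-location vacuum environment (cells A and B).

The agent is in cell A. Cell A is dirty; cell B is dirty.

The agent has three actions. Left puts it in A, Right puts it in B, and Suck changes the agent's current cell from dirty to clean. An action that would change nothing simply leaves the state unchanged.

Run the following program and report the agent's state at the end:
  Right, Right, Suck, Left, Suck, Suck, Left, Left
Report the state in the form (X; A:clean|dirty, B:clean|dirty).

(A; A:clean, B:clean)

step 1/8 (Right): (B; A:dirty, B:dirty)
step 2/8 (Right): (B; A:dirty, B:dirty)
step 3/8 (Suck): (B; A:dirty, B:clean)
step 4/8 (Left): (A; A:dirty, B:clean)
step 5/8 (Suck): (A; A:clean, B:clean)
step 6/8 (Suck): (A; A:clean, B:clean)
step 7/8 (Left): (A; A:clean, B:clean)
step 8/8 (Left): (A; A:clean, B:clean)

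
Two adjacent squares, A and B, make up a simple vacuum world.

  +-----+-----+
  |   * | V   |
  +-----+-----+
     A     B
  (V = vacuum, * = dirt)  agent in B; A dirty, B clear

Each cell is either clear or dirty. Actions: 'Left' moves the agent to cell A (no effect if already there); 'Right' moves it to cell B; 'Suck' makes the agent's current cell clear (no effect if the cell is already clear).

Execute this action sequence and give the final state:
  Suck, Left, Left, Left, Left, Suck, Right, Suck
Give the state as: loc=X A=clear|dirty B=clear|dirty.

1. Suck → loc=B A=dirty B=clear
2. Left → loc=A A=dirty B=clear
3. Left → loc=A A=dirty B=clear
4. Left → loc=A A=dirty B=clear
5. Left → loc=A A=dirty B=clear
6. Suck → loc=A A=clear B=clear
7. Right → loc=B A=clear B=clear
8. Suck → loc=B A=clear B=clear

loc=B A=clear B=clear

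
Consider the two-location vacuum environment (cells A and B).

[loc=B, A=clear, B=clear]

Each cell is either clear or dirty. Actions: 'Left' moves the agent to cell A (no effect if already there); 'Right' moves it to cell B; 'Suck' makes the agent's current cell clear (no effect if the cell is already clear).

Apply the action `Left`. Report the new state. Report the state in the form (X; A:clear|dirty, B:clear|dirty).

(A; A:clear, B:clear)

start: (B; A:clear, B:clear)
t=1 Left ⇒ (A; A:clear, B:clear)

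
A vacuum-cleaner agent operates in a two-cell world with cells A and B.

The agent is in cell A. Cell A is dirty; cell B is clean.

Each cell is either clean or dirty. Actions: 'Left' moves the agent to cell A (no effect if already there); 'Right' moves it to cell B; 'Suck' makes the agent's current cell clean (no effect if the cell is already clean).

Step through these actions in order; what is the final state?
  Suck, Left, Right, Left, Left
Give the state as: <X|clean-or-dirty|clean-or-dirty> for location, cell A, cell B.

<A|clean|clean>

Suck (#1): <A|clean|clean>
Left (#2): <A|clean|clean>
Right (#3): <B|clean|clean>
Left (#4): <A|clean|clean>
Left (#5): <A|clean|clean>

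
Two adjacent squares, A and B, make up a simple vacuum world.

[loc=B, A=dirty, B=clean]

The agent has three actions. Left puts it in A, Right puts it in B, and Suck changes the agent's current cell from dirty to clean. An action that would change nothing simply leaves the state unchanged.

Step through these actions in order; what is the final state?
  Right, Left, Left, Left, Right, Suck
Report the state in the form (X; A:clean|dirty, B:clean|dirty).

(B; A:dirty, B:clean)

Right (#1): (B; A:dirty, B:clean)
Left (#2): (A; A:dirty, B:clean)
Left (#3): (A; A:dirty, B:clean)
Left (#4): (A; A:dirty, B:clean)
Right (#5): (B; A:dirty, B:clean)
Suck (#6): (B; A:dirty, B:clean)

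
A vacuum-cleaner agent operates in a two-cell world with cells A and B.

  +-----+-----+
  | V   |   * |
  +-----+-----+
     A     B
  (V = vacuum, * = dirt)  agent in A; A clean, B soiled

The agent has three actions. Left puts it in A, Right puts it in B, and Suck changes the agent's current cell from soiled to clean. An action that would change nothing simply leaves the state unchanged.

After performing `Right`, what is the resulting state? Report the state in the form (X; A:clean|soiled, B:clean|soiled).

start: (A; A:clean, B:soiled)
t=1 Right ⇒ (B; A:clean, B:soiled)

(B; A:clean, B:soiled)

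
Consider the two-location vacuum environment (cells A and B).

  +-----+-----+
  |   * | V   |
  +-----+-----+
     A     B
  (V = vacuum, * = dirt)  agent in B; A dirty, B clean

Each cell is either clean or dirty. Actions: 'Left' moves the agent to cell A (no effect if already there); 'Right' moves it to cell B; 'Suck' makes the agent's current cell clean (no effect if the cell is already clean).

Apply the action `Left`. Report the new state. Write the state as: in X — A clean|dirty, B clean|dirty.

in A — A dirty, B clean

start: in B — A dirty, B clean
Left (#1): in A — A dirty, B clean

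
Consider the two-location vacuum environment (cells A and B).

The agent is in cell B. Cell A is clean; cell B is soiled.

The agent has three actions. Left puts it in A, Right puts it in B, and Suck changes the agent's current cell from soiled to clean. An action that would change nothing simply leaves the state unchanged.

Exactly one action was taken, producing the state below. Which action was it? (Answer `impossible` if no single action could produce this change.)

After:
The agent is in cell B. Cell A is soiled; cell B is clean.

impossible

try  Left: <A|clean|soiled>
try Right: <B|clean|soiled>
try  Suck: <B|clean|clean>
no single action produces the after-state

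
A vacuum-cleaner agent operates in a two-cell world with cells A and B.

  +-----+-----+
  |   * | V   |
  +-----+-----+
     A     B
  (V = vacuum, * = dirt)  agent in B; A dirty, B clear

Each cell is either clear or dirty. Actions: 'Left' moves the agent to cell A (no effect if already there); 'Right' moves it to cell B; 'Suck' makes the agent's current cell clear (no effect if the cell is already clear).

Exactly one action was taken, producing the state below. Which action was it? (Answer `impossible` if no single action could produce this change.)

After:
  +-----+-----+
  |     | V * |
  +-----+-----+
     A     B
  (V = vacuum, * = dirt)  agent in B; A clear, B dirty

try  Left: (A; A:dirty, B:clear)
try Right: (B; A:dirty, B:clear)
try  Suck: (B; A:dirty, B:clear)
no single action produces the after-state

impossible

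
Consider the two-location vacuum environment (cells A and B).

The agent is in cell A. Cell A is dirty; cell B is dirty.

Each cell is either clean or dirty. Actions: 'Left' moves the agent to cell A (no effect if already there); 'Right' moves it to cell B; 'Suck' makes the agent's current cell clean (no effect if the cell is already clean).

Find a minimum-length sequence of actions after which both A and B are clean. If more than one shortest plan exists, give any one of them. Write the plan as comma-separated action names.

Suck, Right, Suck

1) do Suck; now in A — A clean, B dirty
2) do Right; now in B — A clean, B dirty
3) do Suck; now in B — A clean, B clean
min 3: Suck A + move + Suck B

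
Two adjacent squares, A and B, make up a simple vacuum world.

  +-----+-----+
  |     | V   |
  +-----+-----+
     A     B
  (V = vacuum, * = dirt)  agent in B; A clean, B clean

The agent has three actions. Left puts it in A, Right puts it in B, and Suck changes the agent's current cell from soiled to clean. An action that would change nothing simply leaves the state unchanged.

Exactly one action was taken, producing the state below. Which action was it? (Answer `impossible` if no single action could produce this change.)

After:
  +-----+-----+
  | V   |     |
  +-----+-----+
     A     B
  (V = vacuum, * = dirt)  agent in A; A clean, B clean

Left

try  Left: in A — A clean, B clean  ← match
try Right: in B — A clean, B clean
try  Suck: in B — A clean, B clean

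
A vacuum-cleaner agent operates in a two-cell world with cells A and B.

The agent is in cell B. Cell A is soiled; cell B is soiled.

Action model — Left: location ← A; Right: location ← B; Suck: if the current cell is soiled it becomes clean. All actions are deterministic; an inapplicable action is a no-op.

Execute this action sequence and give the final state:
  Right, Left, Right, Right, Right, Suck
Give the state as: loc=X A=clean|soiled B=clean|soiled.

step 1/6 (Right): loc=B A=soiled B=soiled
step 2/6 (Left): loc=A A=soiled B=soiled
step 3/6 (Right): loc=B A=soiled B=soiled
step 4/6 (Right): loc=B A=soiled B=soiled
step 5/6 (Right): loc=B A=soiled B=soiled
step 6/6 (Suck): loc=B A=soiled B=clean

loc=B A=soiled B=clean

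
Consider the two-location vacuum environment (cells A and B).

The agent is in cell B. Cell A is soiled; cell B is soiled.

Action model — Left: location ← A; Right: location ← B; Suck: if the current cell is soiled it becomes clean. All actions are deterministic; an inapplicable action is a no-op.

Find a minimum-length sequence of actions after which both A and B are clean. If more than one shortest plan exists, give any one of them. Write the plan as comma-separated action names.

Suck, Left, Suck

Suck (#1): <B|soiled|clean>
Left (#2): <A|soiled|clean>
Suck (#3): <A|clean|clean>
min 3: Suck B + move + Suck A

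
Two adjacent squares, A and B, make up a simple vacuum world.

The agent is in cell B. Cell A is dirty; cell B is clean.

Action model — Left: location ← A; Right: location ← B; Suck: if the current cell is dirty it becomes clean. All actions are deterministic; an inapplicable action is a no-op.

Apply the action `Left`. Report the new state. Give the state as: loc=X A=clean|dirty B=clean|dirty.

loc=A A=dirty B=clean

start: loc=B A=dirty B=clean
1. Left → loc=A A=dirty B=clean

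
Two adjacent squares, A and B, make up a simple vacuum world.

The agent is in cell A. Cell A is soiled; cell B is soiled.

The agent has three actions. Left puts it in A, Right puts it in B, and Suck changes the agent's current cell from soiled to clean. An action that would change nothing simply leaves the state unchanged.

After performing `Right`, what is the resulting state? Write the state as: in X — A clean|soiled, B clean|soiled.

start: in A — A soiled, B soiled
step 1/1 (Right): in B — A soiled, B soiled

in B — A soiled, B soiled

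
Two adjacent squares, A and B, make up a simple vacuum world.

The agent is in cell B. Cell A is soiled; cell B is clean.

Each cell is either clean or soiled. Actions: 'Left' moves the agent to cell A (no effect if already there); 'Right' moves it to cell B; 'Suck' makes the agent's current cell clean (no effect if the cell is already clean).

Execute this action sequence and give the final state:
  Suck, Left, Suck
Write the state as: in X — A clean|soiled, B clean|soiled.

in A — A clean, B clean

[1] after Suck: in B — A soiled, B clean
[2] after Left: in A — A soiled, B clean
[3] after Suck: in A — A clean, B clean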